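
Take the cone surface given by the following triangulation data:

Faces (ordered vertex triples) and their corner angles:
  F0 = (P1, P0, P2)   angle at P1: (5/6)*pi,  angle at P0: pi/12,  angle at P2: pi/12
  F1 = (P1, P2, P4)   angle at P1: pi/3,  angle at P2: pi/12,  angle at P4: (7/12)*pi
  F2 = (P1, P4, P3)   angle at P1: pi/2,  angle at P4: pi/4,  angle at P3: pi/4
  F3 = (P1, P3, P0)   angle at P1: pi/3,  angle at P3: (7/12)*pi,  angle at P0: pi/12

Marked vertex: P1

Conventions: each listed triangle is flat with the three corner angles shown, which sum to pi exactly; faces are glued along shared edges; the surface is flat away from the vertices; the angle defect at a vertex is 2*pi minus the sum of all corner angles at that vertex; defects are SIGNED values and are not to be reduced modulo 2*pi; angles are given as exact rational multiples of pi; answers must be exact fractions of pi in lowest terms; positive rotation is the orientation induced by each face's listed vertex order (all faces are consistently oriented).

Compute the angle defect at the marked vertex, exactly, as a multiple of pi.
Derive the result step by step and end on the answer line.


Sum of corner angles at P1: 2*pi
defect = 2*pi - 2*pi

Answer: defect(P1) = 0


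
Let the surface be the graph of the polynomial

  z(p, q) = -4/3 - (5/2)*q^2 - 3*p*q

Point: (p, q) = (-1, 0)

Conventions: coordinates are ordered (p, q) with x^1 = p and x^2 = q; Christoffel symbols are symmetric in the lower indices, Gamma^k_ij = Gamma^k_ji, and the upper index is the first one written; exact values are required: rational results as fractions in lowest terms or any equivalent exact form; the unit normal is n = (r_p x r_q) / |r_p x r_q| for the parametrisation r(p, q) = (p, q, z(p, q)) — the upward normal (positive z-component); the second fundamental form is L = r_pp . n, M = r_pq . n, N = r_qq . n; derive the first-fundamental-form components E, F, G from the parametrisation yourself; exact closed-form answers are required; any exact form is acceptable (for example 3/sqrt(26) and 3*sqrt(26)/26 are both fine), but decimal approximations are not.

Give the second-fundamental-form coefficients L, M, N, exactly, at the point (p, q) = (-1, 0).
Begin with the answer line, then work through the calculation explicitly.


Answer: L = 0, M = -3*sqrt(10)/10, N = -sqrt(10)/2

z_p = 0, z_q = 3, z_pp = 0, z_pq = -3, z_qq = -5
E = 1, F = 0, G = 10; answer radicand W^2 = 10
unnormalised second-form numerators: l = 0, m = -3, n = -5; L = l/sqrt(10), and similarly M = m/sqrt(W^2), N = n/sqrt(W^2)


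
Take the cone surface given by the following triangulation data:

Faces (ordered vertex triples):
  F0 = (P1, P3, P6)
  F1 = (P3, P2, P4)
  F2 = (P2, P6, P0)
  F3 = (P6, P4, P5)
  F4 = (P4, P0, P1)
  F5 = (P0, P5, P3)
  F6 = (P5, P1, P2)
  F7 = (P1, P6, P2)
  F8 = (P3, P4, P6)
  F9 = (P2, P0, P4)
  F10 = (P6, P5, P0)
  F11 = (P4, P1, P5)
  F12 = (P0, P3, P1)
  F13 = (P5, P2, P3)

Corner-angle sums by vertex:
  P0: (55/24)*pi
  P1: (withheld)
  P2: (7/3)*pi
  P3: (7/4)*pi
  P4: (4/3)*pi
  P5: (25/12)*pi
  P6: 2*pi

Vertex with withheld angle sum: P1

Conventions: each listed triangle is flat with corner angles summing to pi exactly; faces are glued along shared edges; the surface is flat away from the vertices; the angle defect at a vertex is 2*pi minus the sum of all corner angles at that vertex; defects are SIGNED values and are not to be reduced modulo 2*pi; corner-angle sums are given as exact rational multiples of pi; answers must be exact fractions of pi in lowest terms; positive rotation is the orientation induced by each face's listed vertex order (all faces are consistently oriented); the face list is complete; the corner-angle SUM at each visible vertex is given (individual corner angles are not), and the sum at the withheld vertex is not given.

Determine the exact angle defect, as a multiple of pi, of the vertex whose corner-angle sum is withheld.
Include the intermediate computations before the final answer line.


V = 7, E = 21, F = 14; chi = V - E + F = 0
Gauss-Bonnet: total defect = 2*pi*chi = 0; visible defects sum to (5/24)*pi

Answer: defect(P1) = (-5/24)*pi


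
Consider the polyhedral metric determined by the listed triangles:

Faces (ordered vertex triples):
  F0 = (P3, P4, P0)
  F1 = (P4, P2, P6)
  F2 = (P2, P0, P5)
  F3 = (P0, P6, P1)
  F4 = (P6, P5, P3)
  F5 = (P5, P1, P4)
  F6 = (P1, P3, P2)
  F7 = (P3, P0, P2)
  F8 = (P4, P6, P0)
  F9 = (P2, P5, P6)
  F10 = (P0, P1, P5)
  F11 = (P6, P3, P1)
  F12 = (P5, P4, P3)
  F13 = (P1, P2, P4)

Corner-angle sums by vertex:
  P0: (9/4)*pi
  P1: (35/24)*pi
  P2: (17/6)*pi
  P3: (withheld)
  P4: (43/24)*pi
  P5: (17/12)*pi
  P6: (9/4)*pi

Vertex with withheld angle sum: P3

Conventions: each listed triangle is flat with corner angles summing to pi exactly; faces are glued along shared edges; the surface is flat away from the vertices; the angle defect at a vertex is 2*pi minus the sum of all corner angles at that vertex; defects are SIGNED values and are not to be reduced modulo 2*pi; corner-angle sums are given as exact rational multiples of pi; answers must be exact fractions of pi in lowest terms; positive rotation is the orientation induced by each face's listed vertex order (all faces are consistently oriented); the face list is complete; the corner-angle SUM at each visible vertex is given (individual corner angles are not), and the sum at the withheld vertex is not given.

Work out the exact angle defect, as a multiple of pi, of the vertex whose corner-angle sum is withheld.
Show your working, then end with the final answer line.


V = 7, E = 21, F = 14; chi = V - E + F = 0
Gauss-Bonnet: total defect = 2*pi*chi = 0; visible defects sum to 0

Answer: defect(P3) = 0


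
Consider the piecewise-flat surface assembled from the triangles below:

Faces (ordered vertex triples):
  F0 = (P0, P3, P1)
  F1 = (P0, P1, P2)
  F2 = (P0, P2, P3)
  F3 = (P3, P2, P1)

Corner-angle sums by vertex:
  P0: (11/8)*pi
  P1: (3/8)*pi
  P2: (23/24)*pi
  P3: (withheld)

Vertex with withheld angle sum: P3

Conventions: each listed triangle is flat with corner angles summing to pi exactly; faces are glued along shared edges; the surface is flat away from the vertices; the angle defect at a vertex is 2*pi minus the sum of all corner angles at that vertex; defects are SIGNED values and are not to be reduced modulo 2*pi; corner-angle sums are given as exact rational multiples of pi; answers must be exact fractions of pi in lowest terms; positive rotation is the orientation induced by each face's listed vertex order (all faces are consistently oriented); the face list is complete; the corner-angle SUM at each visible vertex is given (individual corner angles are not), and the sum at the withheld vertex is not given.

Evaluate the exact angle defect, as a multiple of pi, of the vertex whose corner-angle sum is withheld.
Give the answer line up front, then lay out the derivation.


Answer: defect(P3) = (17/24)*pi

V = 4, E = 6, F = 4; chi = V - E + F = 2
Gauss-Bonnet: total defect = 2*pi*chi = 4*pi; visible defects sum to (79/24)*pi


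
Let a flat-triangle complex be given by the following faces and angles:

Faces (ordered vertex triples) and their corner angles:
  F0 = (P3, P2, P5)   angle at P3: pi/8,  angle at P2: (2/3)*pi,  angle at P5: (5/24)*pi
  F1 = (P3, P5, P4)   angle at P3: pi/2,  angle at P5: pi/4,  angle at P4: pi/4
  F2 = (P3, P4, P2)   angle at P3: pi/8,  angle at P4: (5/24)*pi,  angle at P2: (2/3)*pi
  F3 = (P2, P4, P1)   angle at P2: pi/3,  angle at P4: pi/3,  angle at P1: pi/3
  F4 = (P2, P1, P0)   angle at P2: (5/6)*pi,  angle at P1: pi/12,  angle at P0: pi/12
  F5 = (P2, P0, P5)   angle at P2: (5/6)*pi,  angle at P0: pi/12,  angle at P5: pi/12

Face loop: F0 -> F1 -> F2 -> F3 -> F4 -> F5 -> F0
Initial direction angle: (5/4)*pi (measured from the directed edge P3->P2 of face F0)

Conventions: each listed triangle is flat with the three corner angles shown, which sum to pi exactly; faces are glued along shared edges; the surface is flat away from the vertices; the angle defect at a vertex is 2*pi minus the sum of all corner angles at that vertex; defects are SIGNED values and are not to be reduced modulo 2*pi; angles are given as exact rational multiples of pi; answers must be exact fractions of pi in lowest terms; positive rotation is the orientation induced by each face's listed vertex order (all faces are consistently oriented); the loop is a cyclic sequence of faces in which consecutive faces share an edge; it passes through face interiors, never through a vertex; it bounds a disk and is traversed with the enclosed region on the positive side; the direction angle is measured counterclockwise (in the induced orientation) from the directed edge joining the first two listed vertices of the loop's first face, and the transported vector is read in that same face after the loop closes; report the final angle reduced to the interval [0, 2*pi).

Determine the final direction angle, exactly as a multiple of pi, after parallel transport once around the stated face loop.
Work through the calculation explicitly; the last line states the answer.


enclosed vertex P2: corner angles sum to (10/3)*pi, defect = 2*pi - (10/3)*pi = (-4/3)*pi
enclosed vertex P3: corner angles sum to (3/4)*pi, defect = 2*pi - (3/4)*pi = (5/4)*pi
the final direction is the initial angle plus the enclosed defects, taken mod 2*pi in the induced orientation
final angle = (5/4)*pi - pi/12 = (7/6)*pi (mod 2*pi)

Answer: final direction angle = (7/6)*pi


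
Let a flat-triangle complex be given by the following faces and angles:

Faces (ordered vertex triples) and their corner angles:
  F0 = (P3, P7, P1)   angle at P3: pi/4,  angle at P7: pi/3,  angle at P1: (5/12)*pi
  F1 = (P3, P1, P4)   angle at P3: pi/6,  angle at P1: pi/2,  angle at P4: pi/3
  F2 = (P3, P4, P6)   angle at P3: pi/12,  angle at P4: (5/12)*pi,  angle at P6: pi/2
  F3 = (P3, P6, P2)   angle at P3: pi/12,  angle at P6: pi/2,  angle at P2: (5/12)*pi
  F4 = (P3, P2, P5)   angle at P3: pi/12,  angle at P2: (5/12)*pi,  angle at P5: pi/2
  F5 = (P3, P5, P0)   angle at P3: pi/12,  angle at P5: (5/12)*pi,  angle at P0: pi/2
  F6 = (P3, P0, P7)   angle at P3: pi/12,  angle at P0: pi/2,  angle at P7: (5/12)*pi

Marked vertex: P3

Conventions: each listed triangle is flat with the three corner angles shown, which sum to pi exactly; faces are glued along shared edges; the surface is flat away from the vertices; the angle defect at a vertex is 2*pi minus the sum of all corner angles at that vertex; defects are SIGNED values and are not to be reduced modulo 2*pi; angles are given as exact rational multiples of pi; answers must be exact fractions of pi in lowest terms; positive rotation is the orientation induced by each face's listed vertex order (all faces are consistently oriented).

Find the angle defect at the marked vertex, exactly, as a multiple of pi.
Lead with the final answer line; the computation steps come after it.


Answer: defect(P3) = (7/6)*pi

Sum of corner angles at P3: (5/6)*pi
defect = 2*pi - (5/6)*pi


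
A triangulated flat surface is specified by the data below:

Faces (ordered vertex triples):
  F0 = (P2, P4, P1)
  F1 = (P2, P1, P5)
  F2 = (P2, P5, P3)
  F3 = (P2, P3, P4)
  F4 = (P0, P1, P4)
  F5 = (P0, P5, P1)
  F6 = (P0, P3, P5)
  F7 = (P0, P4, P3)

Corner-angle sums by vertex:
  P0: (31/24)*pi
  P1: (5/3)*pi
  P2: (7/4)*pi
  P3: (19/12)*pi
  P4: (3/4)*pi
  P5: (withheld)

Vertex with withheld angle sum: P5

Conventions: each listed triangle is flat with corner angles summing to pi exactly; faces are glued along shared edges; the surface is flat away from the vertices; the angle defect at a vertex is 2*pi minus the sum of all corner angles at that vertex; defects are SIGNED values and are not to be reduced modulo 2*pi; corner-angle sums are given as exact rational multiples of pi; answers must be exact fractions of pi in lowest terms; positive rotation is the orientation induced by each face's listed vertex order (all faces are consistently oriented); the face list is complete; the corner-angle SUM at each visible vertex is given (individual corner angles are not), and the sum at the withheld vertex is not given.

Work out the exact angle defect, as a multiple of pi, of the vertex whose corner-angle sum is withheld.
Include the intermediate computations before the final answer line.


V = 6, E = 12, F = 8; chi = V - E + F = 2
Gauss-Bonnet: total defect = 2*pi*chi = 4*pi; visible defects sum to (71/24)*pi

Answer: defect(P5) = (25/24)*pi


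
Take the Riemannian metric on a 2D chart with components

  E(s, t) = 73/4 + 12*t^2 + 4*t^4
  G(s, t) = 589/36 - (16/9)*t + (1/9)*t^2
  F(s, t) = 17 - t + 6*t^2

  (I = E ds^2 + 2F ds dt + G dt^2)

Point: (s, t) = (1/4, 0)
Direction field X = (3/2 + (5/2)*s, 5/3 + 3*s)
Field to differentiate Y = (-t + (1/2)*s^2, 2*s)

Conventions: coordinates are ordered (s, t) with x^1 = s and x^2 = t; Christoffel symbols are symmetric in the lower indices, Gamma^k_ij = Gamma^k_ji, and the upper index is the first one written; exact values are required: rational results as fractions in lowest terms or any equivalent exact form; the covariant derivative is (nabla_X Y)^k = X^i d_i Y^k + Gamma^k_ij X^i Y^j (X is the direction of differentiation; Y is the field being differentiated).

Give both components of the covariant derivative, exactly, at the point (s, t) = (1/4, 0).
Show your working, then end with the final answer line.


E = 73/4, F = 17, G = 589/36 at the point
E_s = 0, E_t = 0, F_s = 0, F_t = -1, G_s = 0, G_t = -16/9
EG - F^2 = 1381/144;  g^inv = (144/1381) * [[589/36, -17], [-17, 73/4]]
first-kind symbols [ij,l] = (1/2)(d_i g_jl + d_j g_il - d_l g_ij): [ss,s] = E_s/2 = 0, [ss,t] = F_s - E_t/2 = 0, [st,s] = E_t/2 = 0, [st,t] = G_s/2 = 0, [tt,s] = F_t - G_s/2 = -1, [tt,t] = G_t/2 = -8/9
Gamma^s_ij = (G*[ij,s] - F*[ij,t])/(EG - F^2), Gamma^t_ij = (E*[ij,t] - F*[ij,s])/(EG - F^2)
Gamma_sss = 0, Gamma_sst = 0, Gamma_stt = -180/1381, Gamma_tss = 0, Gamma_tst = 0, Gamma_ttt = 112/1381
X = (17/8, 29/12), Y = (1/32, 1/2) at the point

Answer: (nabla_X Y)^s = -270841/132576, (nabla_X Y)^t = 72055/16572


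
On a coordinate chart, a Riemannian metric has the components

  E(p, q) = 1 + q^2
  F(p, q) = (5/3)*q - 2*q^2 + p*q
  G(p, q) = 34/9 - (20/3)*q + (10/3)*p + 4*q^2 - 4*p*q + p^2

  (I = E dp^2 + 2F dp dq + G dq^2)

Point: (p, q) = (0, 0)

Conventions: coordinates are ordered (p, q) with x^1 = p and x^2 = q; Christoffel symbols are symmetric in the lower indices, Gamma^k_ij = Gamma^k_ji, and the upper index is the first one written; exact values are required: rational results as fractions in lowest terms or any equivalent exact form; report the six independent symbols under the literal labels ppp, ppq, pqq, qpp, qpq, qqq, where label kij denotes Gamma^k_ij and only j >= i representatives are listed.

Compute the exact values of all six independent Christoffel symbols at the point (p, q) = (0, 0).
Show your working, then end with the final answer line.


E = 1, F = 0, G = 34/9 at the point
E_p = 0, E_q = 0, F_p = 0, F_q = 5/3, G_p = 10/3, G_q = -20/3
EG - F^2 = 34/9;  g^inv = (9/34) * [[34/9, 0], [0, 1]]
first-kind symbols [ij,l] = (1/2)(d_i g_jl + d_j g_il - d_l g_ij): [pp,p] = E_p/2 = 0, [pp,q] = F_p - E_q/2 = 0, [pq,p] = E_q/2 = 0, [pq,q] = G_p/2 = 5/3, [qq,p] = F_q - G_p/2 = 0, [qq,q] = G_q/2 = -10/3
Gamma^p_ij = (G*[ij,p] - F*[ij,q])/(EG - F^2), Gamma^q_ij = (E*[ij,q] - F*[ij,p])/(EG - F^2)

Answer: Gamma_ppp = 0, Gamma_ppq = 0, Gamma_pqq = 0, Gamma_qpp = 0, Gamma_qpq = 15/34, Gamma_qqq = -15/17


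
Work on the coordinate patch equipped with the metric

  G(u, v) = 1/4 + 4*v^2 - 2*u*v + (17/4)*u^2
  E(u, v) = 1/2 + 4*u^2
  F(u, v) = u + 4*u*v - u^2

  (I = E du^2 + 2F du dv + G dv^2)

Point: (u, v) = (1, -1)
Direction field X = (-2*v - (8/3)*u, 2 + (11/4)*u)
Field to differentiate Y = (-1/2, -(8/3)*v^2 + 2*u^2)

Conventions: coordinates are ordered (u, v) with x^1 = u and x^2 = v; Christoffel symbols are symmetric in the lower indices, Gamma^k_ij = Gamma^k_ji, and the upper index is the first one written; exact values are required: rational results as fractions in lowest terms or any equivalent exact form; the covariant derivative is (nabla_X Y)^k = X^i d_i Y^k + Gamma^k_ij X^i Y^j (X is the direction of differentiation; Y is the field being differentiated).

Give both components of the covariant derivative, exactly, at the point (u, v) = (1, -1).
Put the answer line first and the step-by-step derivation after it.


Answer: (nabla_X Y)^u = 1147/500, (nabla_X Y)^v = 47849/2000

E = 9/2, F = -4, G = 21/2 at the point
E_u = 8, E_v = 0, F_u = -5, F_v = 4, G_u = 21/2, G_v = -10
EG - F^2 = 125/4;  g^inv = (4/125) * [[21/2, 4], [4, 9/2]]
first-kind symbols [ij,l] = (1/2)(d_i g_jl + d_j g_il - d_l g_ij): [uu,u] = E_u/2 = 4, [uu,v] = F_u - E_v/2 = -5, [uv,u] = E_v/2 = 0, [uv,v] = G_u/2 = 21/4, [vv,u] = F_v - G_u/2 = -5/4, [vv,v] = G_v/2 = -5
Gamma^u_ij = (G*[ij,u] - F*[ij,v])/(EG - F^2), Gamma^v_ij = (E*[ij,v] - F*[ij,u])/(EG - F^2)
Gamma_uuu = 88/125, Gamma_uuv = 84/125, Gamma_uvv = -53/50, Gamma_vuu = -26/125, Gamma_vuv = 189/250, Gamma_vvv = -22/25
X = (-2/3, 19/4), Y = (-1/2, -2/3) at the point


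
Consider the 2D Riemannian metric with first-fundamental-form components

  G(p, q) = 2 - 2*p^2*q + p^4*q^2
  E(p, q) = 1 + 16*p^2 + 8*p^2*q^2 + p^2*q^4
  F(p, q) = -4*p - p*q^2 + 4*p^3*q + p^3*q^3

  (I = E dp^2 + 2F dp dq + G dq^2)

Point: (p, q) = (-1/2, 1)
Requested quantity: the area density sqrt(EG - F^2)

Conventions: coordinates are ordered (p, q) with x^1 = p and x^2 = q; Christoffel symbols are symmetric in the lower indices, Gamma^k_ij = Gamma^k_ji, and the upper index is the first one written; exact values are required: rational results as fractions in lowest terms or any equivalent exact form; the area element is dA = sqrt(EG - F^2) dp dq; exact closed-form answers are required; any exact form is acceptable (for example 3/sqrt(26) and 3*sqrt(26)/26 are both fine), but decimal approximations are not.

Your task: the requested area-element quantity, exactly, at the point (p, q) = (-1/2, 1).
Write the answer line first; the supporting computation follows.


Answer: sqrt(EG - F^2) = 5*sqrt(5)/4

E = 29/4, F = 15/8, G = 25/16; EG - F^2 = 125/16


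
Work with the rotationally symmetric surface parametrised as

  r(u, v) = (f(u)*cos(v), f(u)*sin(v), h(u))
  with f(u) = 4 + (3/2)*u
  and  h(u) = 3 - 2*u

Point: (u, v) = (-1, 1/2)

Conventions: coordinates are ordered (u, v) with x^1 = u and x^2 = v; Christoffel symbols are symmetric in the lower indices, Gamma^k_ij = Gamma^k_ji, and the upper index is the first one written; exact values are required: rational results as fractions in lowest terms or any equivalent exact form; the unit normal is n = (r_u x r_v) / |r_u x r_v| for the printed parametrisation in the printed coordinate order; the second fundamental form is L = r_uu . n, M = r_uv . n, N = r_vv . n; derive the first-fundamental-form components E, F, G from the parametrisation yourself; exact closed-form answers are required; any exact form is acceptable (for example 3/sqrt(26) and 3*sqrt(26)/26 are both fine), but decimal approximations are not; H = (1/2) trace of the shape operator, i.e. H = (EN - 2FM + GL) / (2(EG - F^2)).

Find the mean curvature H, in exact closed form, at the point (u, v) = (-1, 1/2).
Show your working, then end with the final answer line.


f = 5/2, f' = 3/2, f'' = 0, h' = -2, h'' = 0
E = 25/4, F = 0, G = 25/4; answer radicand W^2 = 25/4
unnormalised second-form numerators: l = 0, m = 0, n = -5; L = l/sqrt(25/4), and similarly M = m/sqrt(W^2), N = n/sqrt(W^2)
H = (E*n - 2*F*m + G*l) / (2*(EG - F^2)*sqrt(W^2)); E*n - 2*F*m + G*l = -125/4, EG - F^2 = 625/16, so H = (-2/5)/sqrt(25/4)

Answer: H = -4/25


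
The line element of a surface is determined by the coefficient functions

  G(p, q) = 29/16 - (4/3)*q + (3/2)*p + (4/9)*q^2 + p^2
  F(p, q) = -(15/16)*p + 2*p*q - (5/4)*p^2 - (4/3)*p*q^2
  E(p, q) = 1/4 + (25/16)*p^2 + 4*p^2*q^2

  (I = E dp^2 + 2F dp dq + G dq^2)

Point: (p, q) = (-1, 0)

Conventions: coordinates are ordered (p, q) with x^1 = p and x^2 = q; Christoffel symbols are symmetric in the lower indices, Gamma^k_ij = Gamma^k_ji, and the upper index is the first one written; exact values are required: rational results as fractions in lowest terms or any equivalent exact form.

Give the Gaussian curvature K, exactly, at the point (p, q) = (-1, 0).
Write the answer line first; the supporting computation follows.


Answer: K = -8092/5329

E = 29/16, F = -5/16, G = 21/16, EG - F^2 = 73/32 at the point
E_p = -25/8, E_q = 0, F_p = 25/16, F_q = -2, G_p = -1/2, G_q = -4/3
E_qq = 8, F_pq = 2, G_pp = 2
Brioschi: K = (det M1 - det M2) / (EG - F^2)^2 with the standard first/second-derivative matrices M1, M2.
M1 = [[-E_qq/2 + F_pq - G_pp/2, E_p/2, F_p - E_q/2], [F_q - G_p/2, E, F], [G_q/2, F, G]] = [[-3, -25/16, 25/16], [-7/4, 29/16, -5/16], [-2/3, -5/16, 21/16]]; det M1 = -513/64
M2 = [[0, E_q/2, G_p/2], [E_q/2, E, F], [G_p/2, F, G]] = [[0, 0, -1/4], [0, 29/16, -5/16], [-1/4, -5/16, 21/16]]; det M2 = -29/256
det M1 - det M2 = -2023/256; K = -2023/256 / (73/32)^2 = -8092/5329


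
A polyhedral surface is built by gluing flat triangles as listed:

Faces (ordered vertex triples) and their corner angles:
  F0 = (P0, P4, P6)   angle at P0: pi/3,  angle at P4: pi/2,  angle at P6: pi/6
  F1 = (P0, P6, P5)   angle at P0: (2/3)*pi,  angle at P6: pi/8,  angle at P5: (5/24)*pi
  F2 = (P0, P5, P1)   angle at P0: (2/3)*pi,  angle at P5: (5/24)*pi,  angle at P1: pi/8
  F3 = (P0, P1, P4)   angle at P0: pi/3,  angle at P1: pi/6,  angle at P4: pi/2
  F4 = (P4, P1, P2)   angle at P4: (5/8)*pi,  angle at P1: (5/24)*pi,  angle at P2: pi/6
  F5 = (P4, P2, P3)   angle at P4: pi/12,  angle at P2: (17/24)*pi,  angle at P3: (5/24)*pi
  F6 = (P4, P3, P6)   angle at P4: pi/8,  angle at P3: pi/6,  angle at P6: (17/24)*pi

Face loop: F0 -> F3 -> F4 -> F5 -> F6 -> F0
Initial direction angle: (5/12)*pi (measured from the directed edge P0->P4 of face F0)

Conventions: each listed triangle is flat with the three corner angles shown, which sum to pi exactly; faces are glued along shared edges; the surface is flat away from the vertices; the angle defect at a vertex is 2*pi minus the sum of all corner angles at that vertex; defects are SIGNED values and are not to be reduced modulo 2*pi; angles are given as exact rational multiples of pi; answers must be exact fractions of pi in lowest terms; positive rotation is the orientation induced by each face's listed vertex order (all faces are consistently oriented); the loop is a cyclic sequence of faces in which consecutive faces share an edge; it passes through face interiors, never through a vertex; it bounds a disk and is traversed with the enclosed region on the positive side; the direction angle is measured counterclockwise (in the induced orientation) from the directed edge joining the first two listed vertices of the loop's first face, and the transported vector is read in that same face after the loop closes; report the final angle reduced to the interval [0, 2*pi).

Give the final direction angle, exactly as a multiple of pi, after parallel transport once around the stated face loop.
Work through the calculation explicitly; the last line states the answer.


enclosed vertex P4: corner angles sum to (11/6)*pi, defect = 2*pi - (11/6)*pi = pi/6
summing the enclosed defects onto the initial angle, mod 2*pi in the induced orientation:
final angle = (5/12)*pi + pi/6 = (7/12)*pi (mod 2*pi)

Answer: final direction angle = (7/12)*pi


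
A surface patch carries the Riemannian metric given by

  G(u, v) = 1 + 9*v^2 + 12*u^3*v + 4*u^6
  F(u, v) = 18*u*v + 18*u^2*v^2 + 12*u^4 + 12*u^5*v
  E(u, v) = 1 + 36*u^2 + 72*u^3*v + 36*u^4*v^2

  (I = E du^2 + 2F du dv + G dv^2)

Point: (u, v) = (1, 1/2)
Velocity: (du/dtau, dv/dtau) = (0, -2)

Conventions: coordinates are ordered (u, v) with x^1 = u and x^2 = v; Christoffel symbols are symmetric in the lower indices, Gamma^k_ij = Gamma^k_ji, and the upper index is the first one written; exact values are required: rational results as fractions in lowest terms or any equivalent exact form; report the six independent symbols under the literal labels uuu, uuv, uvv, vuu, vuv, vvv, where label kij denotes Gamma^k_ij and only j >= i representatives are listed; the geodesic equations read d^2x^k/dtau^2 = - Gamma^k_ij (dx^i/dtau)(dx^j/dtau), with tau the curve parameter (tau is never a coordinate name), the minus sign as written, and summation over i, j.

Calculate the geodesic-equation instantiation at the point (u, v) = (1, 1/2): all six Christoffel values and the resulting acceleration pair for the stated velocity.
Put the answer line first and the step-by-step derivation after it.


Answer: Gamma_uuu = 432/377, Gamma_uuv = 216/377, Gamma_uvv = 108/377, Gamma_vuu = 168/377, Gamma_vuv = 84/377, Gamma_vvv = 42/377; accelerations (d^2u/dtau^2, d^2v/dtau^2) = (-432/377, -168/377)

E = 82, F = 63/2, G = 53/4 at the point
E_u = 216, E_v = 108, F_u = 96, F_v = 48, G_u = 42, G_v = 21
EG - F^2 = 377/4;  g^inv = (4/377) * [[53/4, -63/2], [-63/2, 82]]
first-kind symbols [ij,l] = (1/2)(d_i g_jl + d_j g_il - d_l g_ij): [uu,u] = E_u/2 = 108, [uu,v] = F_u - E_v/2 = 42, [uv,u] = E_v/2 = 54, [uv,v] = G_u/2 = 21, [vv,u] = F_v - G_u/2 = 27, [vv,v] = G_v/2 = 21/2
Gamma^u_ij = (G*[ij,u] - F*[ij,v])/(EG - F^2), Gamma^v_ij = (E*[ij,v] - F*[ij,u])/(EG - F^2)
Gamma_uuu = 432/377, Gamma_uuv = 216/377, Gamma_uvv = 108/377, Gamma_vuu = 168/377, Gamma_vuv = 84/377, Gamma_vvv = 42/377
d^2u/dtau^2 = -(Gamma_uuu*(0)^2 + 2*Gamma_uuv*(0)*(-2) + Gamma_uvv*(-2)^2) = -432/377
d^2v/dtau^2 = -(Gamma_vuu*(0)^2 + 2*Gamma_vuv*(0)*(-2) + Gamma_vvv*(-2)^2) = -168/377


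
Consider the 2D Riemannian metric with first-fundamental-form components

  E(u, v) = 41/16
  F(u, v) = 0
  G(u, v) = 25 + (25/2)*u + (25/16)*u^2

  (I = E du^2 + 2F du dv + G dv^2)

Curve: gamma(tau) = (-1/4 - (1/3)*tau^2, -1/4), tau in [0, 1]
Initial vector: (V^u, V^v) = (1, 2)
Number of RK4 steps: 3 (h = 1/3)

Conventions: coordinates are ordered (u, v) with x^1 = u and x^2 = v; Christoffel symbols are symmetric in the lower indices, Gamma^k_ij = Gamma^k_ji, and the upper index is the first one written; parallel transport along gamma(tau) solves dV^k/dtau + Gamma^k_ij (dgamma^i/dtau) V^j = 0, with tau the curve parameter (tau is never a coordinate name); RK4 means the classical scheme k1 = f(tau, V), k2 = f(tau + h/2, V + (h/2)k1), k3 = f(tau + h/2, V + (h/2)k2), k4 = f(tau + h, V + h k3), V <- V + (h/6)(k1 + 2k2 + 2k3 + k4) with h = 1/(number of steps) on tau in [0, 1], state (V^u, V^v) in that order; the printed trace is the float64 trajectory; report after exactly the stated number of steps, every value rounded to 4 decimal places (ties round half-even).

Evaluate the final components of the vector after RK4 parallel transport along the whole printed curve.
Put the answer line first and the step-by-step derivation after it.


Answer: V^u = 1.0000, V^v = 2.1951

gamma'(tau) = (-(2/3)*tau, 0); f(tau, V)^k = -Gamma^k_ij(gamma(tau)) gamma'^i(tau) V^j; h = 1/3; intermediate values shown to 6 dp
curve data and Christoffel symbols at the stage parameters:
  tau = 0.000000: gamma = (-0.250000, -0.250000), gamma' = (0.000000, 0.000000); Gamma_uuu = 0.000000, Gamma_uuv = 0.000000, Gamma_uvv = -2.286585, Gamma_vuu = 0.000000, Gamma_vuv = 0.266667, Gamma_vvv = 0.000000
  tau = 0.166667: gamma = (-0.259259, -0.250000), gamma' = (-0.111111, 0.000000); Gamma_uuu = 0.000000, Gamma_uuv = 0.000000, Gamma_uvv = -2.280939, Gamma_vuu = 0.000000, Gamma_vuv = 0.267327, Gamma_vvv = 0.000000
  tau = 0.333333: gamma = (-0.287037, -0.250000), gamma' = (-0.222222, 0.000000); Gamma_uuu = 0.000000, Gamma_uuv = 0.000000, Gamma_uvv = -2.264002, Gamma_vuu = 0.000000, Gamma_vuv = 0.269327, Gamma_vvv = 0.000000
  tau = 0.500000: gamma = (-0.333333, -0.250000), gamma' = (-0.333333, 0.000000); Gamma_uuu = 0.000000, Gamma_uuv = 0.000000, Gamma_uvv = -2.235772, Gamma_vuu = 0.000000, Gamma_vuv = 0.272727, Gamma_vvv = 0.000000
  tau = 0.666667: gamma = (-0.398148, -0.250000), gamma' = (-0.444444, 0.000000); Gamma_uuu = 0.000000, Gamma_uuv = 0.000000, Gamma_uvv = -2.196251, Gamma_vuu = 0.000000, Gamma_vuv = 0.277635, Gamma_vvv = 0.000000
  tau = 0.833333: gamma = (-0.481481, -0.250000), gamma' = (-0.555556, 0.000000); Gamma_uuu = 0.000000, Gamma_uuv = 0.000000, Gamma_uvv = -2.145438, Gamma_vuu = 0.000000, Gamma_vuv = 0.284211, Gamma_vvv = 0.000000
  tau = 1.000000: gamma = (-0.583333, -0.250000), gamma' = (-0.666667, 0.000000); Gamma_uuu = 0.000000, Gamma_uuv = 0.000000, Gamma_uvv = -2.083333, Gamma_vuu = 0.000000, Gamma_vuv = 0.292683, Gamma_vvv = 0.000000
step 0: V^u = 1.0000, V^v = 2.0000
step 1: k1 = (0.000000, 0.000000), k2 = (0.000000, 0.059406), k3 = (0.000000, 0.059700), k4 = (0.000000, 0.120892); V <- V + (h/6)(k1 + 2k2 + 2k3 + k4): V^u = 1.0000, V^v = 2.0200
step 2: k1 = (0.000000, 0.120895), k2 = (0.000000, 0.185464), k3 = (0.000000, 0.186442), k4 = (0.000000, 0.256917); V <- V + (h/6)(k1 + 2k2 + 2k3 + k4): V^u = 1.0000, V^v = 2.0823
step 3: k1 = (0.000000, 0.256937), k2 = (0.000000, 0.335540), k3 = (0.000000, 0.337608), k4 = (0.000000, 0.428253); V <- V + (h/6)(k1 + 2k2 + 2k3 + k4): V^u = 1.0000, V^v = 2.1951


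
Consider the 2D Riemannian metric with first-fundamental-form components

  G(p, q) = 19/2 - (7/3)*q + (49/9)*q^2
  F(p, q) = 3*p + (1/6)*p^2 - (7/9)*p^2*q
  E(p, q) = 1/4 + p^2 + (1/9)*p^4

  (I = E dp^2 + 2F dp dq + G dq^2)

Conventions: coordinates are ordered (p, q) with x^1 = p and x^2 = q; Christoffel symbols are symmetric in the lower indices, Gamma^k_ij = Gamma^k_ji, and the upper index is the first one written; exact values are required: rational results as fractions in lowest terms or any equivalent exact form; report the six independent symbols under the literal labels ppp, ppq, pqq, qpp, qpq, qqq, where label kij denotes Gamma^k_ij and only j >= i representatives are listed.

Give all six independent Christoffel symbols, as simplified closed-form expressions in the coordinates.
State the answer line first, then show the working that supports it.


Answer: Gamma_ppp = (148*p^3 + 504*p^2*q - 108*p^2 + 392*p*q^2 - 168*p*q + 36*p)/(74*p^4 + 336*p^3*q - 72*p^3 + 392*p^2*q^2 - 168*p^2*q + 36*p^2 + 98*q^2 - 42*q + 171), Gamma_ppq = 0, Gamma_pqq = (-518*p^2 - 1176*p*q + 252*p)/(74*p^4 + 336*p^3*q - 72*p^3 + 392*p^2*q^2 - 168*p^2*q + 36*p^2 + 98*q^2 - 42*q + 171), Gamma_qpp = (-24*p^4 - 56*p^3*q + 12*p^3 - 28*p*q + 6*p + 54)/(74*p^4 + 336*p^3*q - 72*p^3 + 392*p^2*q^2 - 168*p^2*q + 36*p^2 + 98*q^2 - 42*q + 171), Gamma_qpq = 0, Gamma_qqq = (168*p^3 + 392*p^2*q - 84*p^2 + 98*q - 21)/(74*p^4 + 336*p^3*q - 72*p^3 + 392*p^2*q^2 - 168*p^2*q + 36*p^2 + 98*q^2 - 42*q + 171)

E = 1/4 + p^2 + (1/9)*p^4; F = 3*p + (1/6)*p^2 - (7/9)*p^2*q; G = 19/2 - (7/3)*q + (49/9)*q^2
Gamma^k_ij = (1/2) g^{kl} (d_i g_jl + d_j g_il - d_l g_ij), with g^inv = (1/(EG-F^2)) [[G, -F], [-F, E]]
first partials: E_p = 2*p + (4/9)*p^3, E_q = 0, F_p = 3 + (1/3)*p - (14/9)*p*q, F_q = -(7/9)*p^2, G_p = 0, G_q = -7/3 + (98/9)*q
D = EG - F^2 = 19/8 - (7/12)*q + (49/36)*q^2 + (1/2)*p^2 - (7/3)*p^2*q - p^3 + (49/9)*p^2*q^2 + (14/3)*p^3*q + (37/36)*p^4
expanded: Gamma^p_pp = (G E_p - 2F F_p + F E_q)/(2D), Gamma^p_pq = (G E_q - F G_p)/(2D), Gamma^p_qq = (2G F_q - G G_p - F G_q)/(2D), Gamma^q_pp = (2E F_p - E E_q - F E_p)/(2D), Gamma^q_pq = (E G_p - F E_q)/(2D), Gamma^q_qq = (E G_q - 2F F_q + F G_p)/(2D); substitute and cancel common factors


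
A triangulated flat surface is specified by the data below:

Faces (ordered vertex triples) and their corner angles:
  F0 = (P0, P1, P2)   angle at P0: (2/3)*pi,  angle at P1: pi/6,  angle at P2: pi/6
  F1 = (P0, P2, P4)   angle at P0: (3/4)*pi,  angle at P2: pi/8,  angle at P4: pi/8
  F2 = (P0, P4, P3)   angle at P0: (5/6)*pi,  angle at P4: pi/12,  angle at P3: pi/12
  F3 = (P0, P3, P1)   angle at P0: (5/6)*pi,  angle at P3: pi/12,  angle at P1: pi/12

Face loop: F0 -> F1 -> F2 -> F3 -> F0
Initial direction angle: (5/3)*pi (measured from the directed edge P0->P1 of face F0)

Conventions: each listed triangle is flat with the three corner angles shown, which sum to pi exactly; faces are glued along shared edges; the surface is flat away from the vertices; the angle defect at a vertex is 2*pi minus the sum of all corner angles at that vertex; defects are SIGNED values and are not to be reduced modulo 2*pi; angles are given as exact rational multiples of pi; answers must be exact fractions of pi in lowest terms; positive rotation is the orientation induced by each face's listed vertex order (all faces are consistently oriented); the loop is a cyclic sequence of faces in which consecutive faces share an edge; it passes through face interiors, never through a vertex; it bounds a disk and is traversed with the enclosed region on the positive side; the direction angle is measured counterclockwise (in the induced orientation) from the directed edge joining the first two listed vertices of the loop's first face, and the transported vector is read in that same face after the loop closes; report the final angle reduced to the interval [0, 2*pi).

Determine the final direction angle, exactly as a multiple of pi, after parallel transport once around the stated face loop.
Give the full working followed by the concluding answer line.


enclosed vertex P0: corner angles sum to (37/12)*pi, defect = 2*pi - (37/12)*pi = (-13/12)*pi
summing the enclosed defects onto the initial angle, mod 2*pi in the induced orientation:
final angle = (5/3)*pi - (13/12)*pi = (7/12)*pi (mod 2*pi)

Answer: final direction angle = (7/12)*pi


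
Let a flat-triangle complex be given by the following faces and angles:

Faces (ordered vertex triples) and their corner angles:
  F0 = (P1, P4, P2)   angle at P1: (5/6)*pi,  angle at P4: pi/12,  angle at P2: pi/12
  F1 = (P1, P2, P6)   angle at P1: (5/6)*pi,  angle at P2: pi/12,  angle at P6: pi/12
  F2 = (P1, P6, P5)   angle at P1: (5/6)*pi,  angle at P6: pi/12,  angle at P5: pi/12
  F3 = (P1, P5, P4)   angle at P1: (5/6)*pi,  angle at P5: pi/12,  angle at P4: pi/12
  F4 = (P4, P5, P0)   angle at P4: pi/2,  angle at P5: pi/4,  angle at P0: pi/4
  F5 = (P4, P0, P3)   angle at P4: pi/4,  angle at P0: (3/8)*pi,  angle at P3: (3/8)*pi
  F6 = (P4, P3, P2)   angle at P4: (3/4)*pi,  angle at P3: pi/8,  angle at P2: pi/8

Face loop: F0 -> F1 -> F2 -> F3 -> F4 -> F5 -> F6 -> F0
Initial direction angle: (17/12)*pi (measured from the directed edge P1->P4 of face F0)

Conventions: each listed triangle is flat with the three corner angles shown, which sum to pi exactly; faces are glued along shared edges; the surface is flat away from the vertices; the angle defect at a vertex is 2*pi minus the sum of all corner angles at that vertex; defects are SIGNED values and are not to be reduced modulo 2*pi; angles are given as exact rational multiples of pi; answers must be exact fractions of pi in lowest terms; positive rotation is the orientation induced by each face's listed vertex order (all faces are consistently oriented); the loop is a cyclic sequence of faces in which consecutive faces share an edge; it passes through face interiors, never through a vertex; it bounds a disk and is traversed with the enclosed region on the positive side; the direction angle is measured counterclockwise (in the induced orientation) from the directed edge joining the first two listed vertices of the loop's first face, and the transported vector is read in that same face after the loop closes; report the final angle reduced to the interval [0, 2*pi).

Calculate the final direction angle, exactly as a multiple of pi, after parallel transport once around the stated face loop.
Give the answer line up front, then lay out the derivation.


Answer: final direction angle = (5/12)*pi

enclosed vertex P1: corner angles sum to (10/3)*pi, defect = 2*pi - (10/3)*pi = (-4/3)*pi
enclosed vertex P4: corner angles sum to (5/3)*pi, defect = 2*pi - (5/3)*pi = pi/3
the rotation equals the total enclosed defect, so the final angle is initial + defects (mod 2*pi)
final angle = (17/12)*pi - pi = (5/12)*pi (mod 2*pi)


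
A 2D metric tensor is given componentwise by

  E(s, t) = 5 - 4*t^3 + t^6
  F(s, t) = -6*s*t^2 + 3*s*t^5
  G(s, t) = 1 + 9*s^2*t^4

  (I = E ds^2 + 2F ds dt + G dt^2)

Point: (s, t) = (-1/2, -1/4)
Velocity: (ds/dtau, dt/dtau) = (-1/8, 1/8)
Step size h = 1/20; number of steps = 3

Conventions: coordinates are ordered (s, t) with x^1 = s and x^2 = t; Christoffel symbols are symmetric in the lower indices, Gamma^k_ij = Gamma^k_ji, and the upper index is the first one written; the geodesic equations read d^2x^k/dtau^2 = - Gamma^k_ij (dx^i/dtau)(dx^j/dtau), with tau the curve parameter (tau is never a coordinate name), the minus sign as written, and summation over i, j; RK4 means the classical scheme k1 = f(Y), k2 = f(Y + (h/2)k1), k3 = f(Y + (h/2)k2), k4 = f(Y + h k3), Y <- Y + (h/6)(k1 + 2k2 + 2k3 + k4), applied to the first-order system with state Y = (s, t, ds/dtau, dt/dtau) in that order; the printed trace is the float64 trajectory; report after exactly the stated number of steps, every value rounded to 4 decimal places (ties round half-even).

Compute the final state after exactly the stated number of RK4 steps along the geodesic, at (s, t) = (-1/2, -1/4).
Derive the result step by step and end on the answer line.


f(Y) = (ds/dtau, dt/dtau, -Gamma^s_ij Y'^i Y'^j, -Gamma^t_ij Y'^i Y'^j) with the Gammas evaluated at the stage position; h = 0.050000; intermediate values shown to 6 dp
step 0: s = -0.5000, t = -0.2500, ds/dtau = -0.1250, dt/dtau = 0.1250
step 1:
  k1: at (s, t) = (-0.500000, -0.250000), (ds/dtau, dt/dtau) = (-0.125000, 0.125000); Gamma_sss = 0.000000, Gamma_sst = -0.074520, Gamma_stt = -0.298079, Gamma_tss = 0.000000, Gamma_tst = -0.003466, Gamma_ttt = -0.013864; k1 = (-0.125000, 0.125000, 0.002329, 0.000108)
  k2: at (s, t) = (-0.503125, -0.246875), (ds/dtau, dt/dtau) = (-0.124942, 0.125003); Gamma_sss = 0.000000, Gamma_sst = -0.072686, Gamma_stt = -0.296263, Gamma_tss = 0.000000, Gamma_tst = -0.003318, Gamma_ttt = -0.013525; k2 = (-0.124942, 0.125003, 0.002359, 0.000108)
  k3: at (s, t) = (-0.503124, -0.246875), (ds/dtau, dt/dtau) = (-0.124941, 0.125003); Gamma_sss = 0.000000, Gamma_sst = -0.072686, Gamma_stt = -0.296262, Gamma_tss = 0.000000, Gamma_tst = -0.003318, Gamma_ttt = -0.013525; k3 = (-0.124941, 0.125003, 0.002359, 0.000108)
  k4: at (s, t) = (-0.506247, -0.243750), (ds/dtau, dt/dtau) = (-0.124882, 0.125005); Gamma_sss = 0.000000, Gamma_sst = -0.070874, Gamma_stt = -0.294396, Gamma_tss = 0.000000, Gamma_tst = -0.003175, Gamma_ttt = -0.013187; k4 = (-0.124882, 0.125005, 0.002388, 0.000107)
  Y <- Y + (h/6)(k1 + 2k2 + 2k3 + k4): s = -0.5062, t = -0.2437, ds/dtau = -0.1249, dt/dtau = 0.1250
step 2:
  k1: at (s, t) = (-0.506247, -0.243750), (ds/dtau, dt/dtau) = (-0.124882, 0.125005); Gamma_sss = 0.000000, Gamma_sst = -0.070874, Gamma_stt = -0.294396, Gamma_tss = 0.000000, Gamma_tst = -0.003175, Gamma_ttt = -0.013187; k1 = (-0.124882, 0.125005, 0.002388, 0.000107)
  k2: at (s, t) = (-0.509369, -0.240625), (ds/dtau, dt/dtau) = (-0.124822, 0.125008); Gamma_sss = 0.000000, Gamma_sst = -0.069083, Gamma_stt = -0.292480, Gamma_tss = 0.000000, Gamma_tst = -0.003035, Gamma_ttt = -0.012849; k2 = (-0.124822, 0.125008, 0.002415, 0.000106)
  k3: at (s, t) = (-0.509368, -0.240625), (ds/dtau, dt/dtau) = (-0.124822, 0.125008); Gamma_sss = 0.000000, Gamma_sst = -0.069083, Gamma_stt = -0.292479, Gamma_tss = 0.000000, Gamma_tst = -0.003035, Gamma_ttt = -0.012849; k3 = (-0.124822, 0.125008, 0.002415, 0.000106)
  k4: at (s, t) = (-0.512488, -0.237499), (ds/dtau, dt/dtau) = (-0.124761, 0.125011); Gamma_sss = 0.000000, Gamma_sst = -0.067315, Gamma_stt = -0.290513, Gamma_tss = 0.000000, Gamma_tst = -0.002899, Gamma_ttt = -0.012513; k4 = (-0.124761, 0.125011, 0.002440, 0.000105)
  Y <- Y + (h/6)(k1 + 2k2 + 2k3 + k4): s = -0.5125, t = -0.2375, ds/dtau = -0.1248, dt/dtau = 0.1250
step 3:
  k1: at (s, t) = (-0.512488, -0.237499), (ds/dtau, dt/dtau) = (-0.124761, 0.125011); Gamma_sss = 0.000000, Gamma_sst = -0.067315, Gamma_stt = -0.290513, Gamma_tss = 0.000000, Gamma_tst = -0.002899, Gamma_ttt = -0.012513; k1 = (-0.124761, 0.125011, 0.002440, 0.000105)
  k2: at (s, t) = (-0.515607, -0.234374), (ds/dtau, dt/dtau) = (-0.124700, 0.125013); Gamma_sss = 0.000000, Gamma_sst = -0.065570, Gamma_stt = -0.288497, Gamma_tss = 0.000000, Gamma_tst = -0.002768, Gamma_ttt = -0.012178; k2 = (-0.124700, 0.125013, 0.002464, 0.000104)
  k3: at (s, t) = (-0.515606, -0.234374), (ds/dtau, dt/dtau) = (-0.124700, 0.125013); Gamma_sss = 0.000000, Gamma_sst = -0.065570, Gamma_stt = -0.288497, Gamma_tss = 0.000000, Gamma_tst = -0.002768, Gamma_ttt = -0.012178; k3 = (-0.124700, 0.125013, 0.002464, 0.000104)
  k4: at (s, t) = (-0.518723, -0.231249), (ds/dtau, dt/dtau) = (-0.124638, 0.125016); Gamma_sss = 0.000000, Gamma_sst = -0.063846, Gamma_stt = -0.286431, Gamma_tss = 0.000000, Gamma_tst = -0.002640, Gamma_ttt = -0.011845; k4 = (-0.124638, 0.125016, 0.002487, 0.000103)
  Y <- Y + (h/6)(k1 + 2k2 + 2k3 + k4): s = -0.5187, t = -0.2312, ds/dtau = -0.1246, dt/dtau = 0.1250

Answer: s = -0.5187, t = -0.2312, ds/dtau = -0.1246, dt/dtau = 0.1250
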